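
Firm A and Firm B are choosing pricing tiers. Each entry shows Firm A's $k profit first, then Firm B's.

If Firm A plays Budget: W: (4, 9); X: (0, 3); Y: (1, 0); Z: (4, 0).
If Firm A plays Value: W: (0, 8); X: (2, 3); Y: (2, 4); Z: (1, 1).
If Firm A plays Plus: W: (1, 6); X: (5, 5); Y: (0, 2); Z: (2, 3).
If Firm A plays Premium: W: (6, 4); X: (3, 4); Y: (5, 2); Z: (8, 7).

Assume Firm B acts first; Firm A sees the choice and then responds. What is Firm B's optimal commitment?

Solve by backward induction (Firm B leads).
- W: Firm A compares 4, 0, 1, 6 and picks Premium; Firm B would get 4.
- X: Firm A compares 0, 2, 5, 3 and picks Plus; Firm B would get 5.
- Y: Firm A compares 1, 2, 0, 5 and picks Premium; Firm B would get 2.
- Z: Firm A compares 4, 1, 2, 8 and picks Premium; Firm B would get 7.
Firm B's induced payoffs are 4, 5, 2, 7, so Firm B commits to Z. Subgame-perfect outcome: (Premium, Z) with payoffs (8, 7).

Z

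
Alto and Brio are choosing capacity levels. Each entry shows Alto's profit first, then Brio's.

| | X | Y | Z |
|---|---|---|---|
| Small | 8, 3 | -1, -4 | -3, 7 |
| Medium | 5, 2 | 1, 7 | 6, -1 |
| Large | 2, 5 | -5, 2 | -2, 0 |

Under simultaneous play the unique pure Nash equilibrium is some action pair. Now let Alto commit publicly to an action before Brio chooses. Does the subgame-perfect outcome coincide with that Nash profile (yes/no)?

no

Brio best-responds to each possible Alto move:
- Small: Brio compares 3, -4, 7 and picks Z; Alto would get -3.
- Medium: Brio compares 2, 7, -1 and picks Y; Alto would get 1.
- Large: Brio compares 5, 2, 0 and picks X; Alto would get 2.
Maximizing over -3, 1, 2, Alto chooses Large. Subgame-perfect outcome: (Large, X) with payoffs (2, 5).
Under simultaneous play:
Alto's best replies: X→Small; Y→Medium; Z→Medium.
Brio's best replies: Small→Z; Medium→Y; Large→X.
Only (Medium, Y) has each player best-responding; Nash payoffs (1, 7).
Sequential outcome (Large, X) differs from the Nash profile (Medium, Y).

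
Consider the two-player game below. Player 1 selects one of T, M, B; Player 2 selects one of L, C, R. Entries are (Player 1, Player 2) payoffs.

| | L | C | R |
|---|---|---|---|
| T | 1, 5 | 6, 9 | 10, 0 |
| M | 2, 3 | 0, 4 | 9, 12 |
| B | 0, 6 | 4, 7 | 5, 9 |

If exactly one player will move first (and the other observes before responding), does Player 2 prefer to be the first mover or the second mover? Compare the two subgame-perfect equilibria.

If Player 1 leads: Player 2's best replies are T→C, M→R, B→R; Player 1's induced payoffs 6, 9, 5; outcome (M, R), payoffs (9, 12).
If Player 2 leads: Player 1's best replies are L→M, C→T, R→T; Player 2's induced payoffs 3, 9, 0; outcome (T, C), payoffs (6, 9).
Player 2 gets 9 moving first and 12 moving second, so Player 2 prefers to move second.

second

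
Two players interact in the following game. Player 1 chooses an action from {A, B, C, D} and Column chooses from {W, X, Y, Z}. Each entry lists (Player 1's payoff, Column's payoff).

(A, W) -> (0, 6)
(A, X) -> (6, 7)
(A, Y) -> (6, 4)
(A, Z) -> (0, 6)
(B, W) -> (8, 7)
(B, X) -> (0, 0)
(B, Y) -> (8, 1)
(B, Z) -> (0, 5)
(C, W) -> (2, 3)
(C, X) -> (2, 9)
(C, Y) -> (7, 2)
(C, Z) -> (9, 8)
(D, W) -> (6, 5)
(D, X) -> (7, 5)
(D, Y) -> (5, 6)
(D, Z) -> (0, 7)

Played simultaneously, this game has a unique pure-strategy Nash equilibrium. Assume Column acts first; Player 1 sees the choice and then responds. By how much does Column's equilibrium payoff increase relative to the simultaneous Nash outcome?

Solve by backward induction (Column leads).
- W → Player 1 plays B (best of 0, 8, 2, 6); Column gets 7.
- X → Player 1 plays D (best of 6, 0, 2, 7); Column gets 5.
- Y → Player 1 plays B (best of 6, 8, 7, 5); Column gets 1.
- Z → Player 1 plays C (best of 0, 0, 9, 0); Column gets 8.
Column's induced payoffs are 7, 5, 1, 8, so Column commits to Z. Subgame-perfect outcome: (C, Z) with payoffs (9, 8).
For the simultaneous game, intersect best replies.
Player 1's best replies: W→B; X→D; Y→B; Z→C.
Column's best replies: A→X; B→W; C→X; D→Z.
Only (B, W) has each player best-responding; Nash payoffs (8, 7).
Column's commitment gain: 8 − 7 = 1.

1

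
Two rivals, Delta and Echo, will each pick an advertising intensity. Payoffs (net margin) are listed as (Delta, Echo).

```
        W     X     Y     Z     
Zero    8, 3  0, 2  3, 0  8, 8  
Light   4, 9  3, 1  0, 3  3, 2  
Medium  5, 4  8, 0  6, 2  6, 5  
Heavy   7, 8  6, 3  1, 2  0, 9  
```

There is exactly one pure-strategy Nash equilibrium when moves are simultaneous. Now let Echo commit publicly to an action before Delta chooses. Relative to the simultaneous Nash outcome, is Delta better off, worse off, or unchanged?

unchanged

Backward induction with Echo moving first.
- W: Delta compares 8, 4, 5, 7 and picks Zero; Echo would get 3.
- X: Delta compares 0, 3, 8, 6 and picks Medium; Echo would get 0.
- Y: Delta compares 3, 0, 6, 1 and picks Medium; Echo would get 2.
- Z: Delta compares 8, 3, 6, 0 and picks Zero; Echo would get 8.
Maximizing over 3, 0, 2, 8, Echo chooses Z. Subgame-perfect outcome: (Zero, Z) with payoffs (8, 8).
For the simultaneous game, intersect best replies.
Delta's best replies: W→Zero; X→Medium; Y→Medium; Z→Zero.
Echo's best replies: Zero→Z; Light→W; Medium→Z; Heavy→Z.
The unique mutual best reply is (Zero, Z), giving (8, 8).
Delta earns 8 sequentially versus 8 at the Nash outcome: unchanged.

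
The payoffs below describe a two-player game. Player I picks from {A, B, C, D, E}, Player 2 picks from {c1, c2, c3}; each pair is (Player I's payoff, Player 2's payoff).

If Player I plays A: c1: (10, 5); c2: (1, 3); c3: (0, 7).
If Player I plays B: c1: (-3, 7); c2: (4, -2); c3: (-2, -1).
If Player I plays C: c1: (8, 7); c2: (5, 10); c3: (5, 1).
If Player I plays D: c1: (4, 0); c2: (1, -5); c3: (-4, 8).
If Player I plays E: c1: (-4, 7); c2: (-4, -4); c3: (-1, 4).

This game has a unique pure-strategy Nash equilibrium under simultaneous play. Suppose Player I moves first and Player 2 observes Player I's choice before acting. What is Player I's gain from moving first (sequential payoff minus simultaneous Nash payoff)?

Work backward from Player 2's decision.
- A: Player 2 compares 5, 3, 7 and picks c3; Player I would get 0.
- B: Player 2 compares 7, -2, -1 and picks c1; Player I would get -3.
- C: Player 2 compares 7, 10, 1 and picks c2; Player I would get 5.
- D: Player 2 compares 0, -5, 8 and picks c3; Player I would get -4.
- E: Player 2 compares 7, -4, 4 and picks c1; Player I would get -4.
Player I's induced payoffs are 0, -3, 5, -4, -4, so Player I commits to C. Subgame-perfect outcome: (C, c2) with payoffs (5, 10).
Under simultaneous play:
Player I's best replies: c1→A; c2→C; c3→C.
Player 2's best replies: A→c3; B→c1; C→c2; D→c3; E→c1.
Only (C, c2) has each player best-responding; Nash payoffs (5, 10).
Player I's commitment gain: 5 − 5 = 0.

0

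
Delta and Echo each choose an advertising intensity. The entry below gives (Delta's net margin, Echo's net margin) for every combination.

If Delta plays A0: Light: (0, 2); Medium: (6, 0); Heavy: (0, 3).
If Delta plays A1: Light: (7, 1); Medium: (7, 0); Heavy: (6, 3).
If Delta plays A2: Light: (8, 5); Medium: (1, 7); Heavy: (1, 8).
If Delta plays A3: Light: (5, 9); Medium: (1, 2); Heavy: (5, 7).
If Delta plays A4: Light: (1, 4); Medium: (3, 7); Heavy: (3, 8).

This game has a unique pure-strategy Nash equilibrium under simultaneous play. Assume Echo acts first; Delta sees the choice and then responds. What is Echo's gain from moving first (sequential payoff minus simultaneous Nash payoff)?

Solve by backward induction (Echo leads).
- Light → Delta plays A2 (best of 0, 7, 8, 5, 1); Echo gets 5.
- Medium → Delta plays A1 (best of 6, 7, 1, 1, 3); Echo gets 0.
- Heavy → Delta plays A1 (best of 0, 6, 1, 5, 3); Echo gets 3.
Among 5, 0, 3, the best is 5 at Light. Subgame-perfect outcome: (A2, Light) with payoffs (8, 5).
Now find the simultaneous Nash equilibrium.
Delta's best replies: Light→A2; Medium→A1; Heavy→A1.
Echo's best replies: A0→Heavy; A1→Heavy; A2→Heavy; A3→Light; A4→Heavy.
Only (A1, Heavy) has each player best-responding; Nash payoffs (6, 3).
Echo's commitment gain: 5 − 3 = 2.

2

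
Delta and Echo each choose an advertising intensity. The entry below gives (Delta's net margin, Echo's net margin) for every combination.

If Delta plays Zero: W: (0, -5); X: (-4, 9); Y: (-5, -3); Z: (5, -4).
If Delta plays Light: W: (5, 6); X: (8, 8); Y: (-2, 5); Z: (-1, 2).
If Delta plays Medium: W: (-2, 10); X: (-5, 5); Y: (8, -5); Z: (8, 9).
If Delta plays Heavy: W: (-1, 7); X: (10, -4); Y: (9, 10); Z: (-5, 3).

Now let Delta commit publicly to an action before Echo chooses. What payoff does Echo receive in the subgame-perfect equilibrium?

10

Solve by backward induction (Delta leads).
- Zero: BR = X, leader payoff -4.
- Light: BR = X, leader payoff 8.
- Medium: BR = W, leader payoff -2.
- Heavy: BR = Y, leader payoff 9.
Maximizing over -4, 8, -2, 9, Delta chooses Heavy. Subgame-perfect outcome: (Heavy, Y) with payoffs (9, 10).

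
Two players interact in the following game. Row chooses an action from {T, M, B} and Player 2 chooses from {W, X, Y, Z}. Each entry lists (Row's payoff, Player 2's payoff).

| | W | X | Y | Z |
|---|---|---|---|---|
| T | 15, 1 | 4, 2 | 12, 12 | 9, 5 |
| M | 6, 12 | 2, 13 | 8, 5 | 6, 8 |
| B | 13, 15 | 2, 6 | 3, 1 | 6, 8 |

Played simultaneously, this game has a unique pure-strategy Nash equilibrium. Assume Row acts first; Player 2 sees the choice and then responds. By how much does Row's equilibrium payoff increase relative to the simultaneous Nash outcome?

Player 2 best-responds to each possible Row move:
- T → Player 2 plays Y (best of 1, 2, 12, 5); Row gets 12.
- M → Player 2 plays X (best of 12, 13, 5, 8); Row gets 2.
- B → Player 2 plays W (best of 15, 6, 1, 8); Row gets 13.
Maximizing over 12, 2, 13, Row chooses B. Subgame-perfect outcome: (B, W) with payoffs (13, 15).
Now find the simultaneous Nash equilibrium.
Row's best replies: W→T; X→T; Y→T; Z→T.
Player 2's best replies: T→Y; M→X; B→W.
The unique mutual best reply is (T, Y), giving (12, 12).
Row's commitment gain: 13 − 12 = 1.

1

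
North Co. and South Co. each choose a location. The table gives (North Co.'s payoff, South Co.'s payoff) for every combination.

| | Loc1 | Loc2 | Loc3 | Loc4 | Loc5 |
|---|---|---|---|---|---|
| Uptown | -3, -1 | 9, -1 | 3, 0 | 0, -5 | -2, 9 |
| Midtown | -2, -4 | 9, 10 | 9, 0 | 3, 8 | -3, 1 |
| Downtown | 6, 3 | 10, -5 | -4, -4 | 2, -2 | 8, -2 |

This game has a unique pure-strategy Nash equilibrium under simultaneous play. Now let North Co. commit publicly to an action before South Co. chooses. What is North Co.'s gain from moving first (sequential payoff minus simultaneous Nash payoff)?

3

Backward induction with North Co. moving first.
- Uptown → South Co. plays Loc5 (best of -1, -1, 0, -5, 9); North Co. gets -2.
- Midtown → South Co. plays Loc2 (best of -4, 10, 0, 8, 1); North Co. gets 9.
- Downtown → South Co. plays Loc1 (best of 3, -5, -4, -2, -2); North Co. gets 6.
North Co.'s induced payoffs are -2, 9, 6, so North Co. commits to Midtown. Subgame-perfect outcome: (Midtown, Loc2) with payoffs (9, 10).
Now find the simultaneous Nash equilibrium.
North Co.'s best replies: Loc1→Downtown; Loc2→Downtown; Loc3→Midtown; Loc4→Midtown; Loc5→Downtown.
South Co.'s best replies: Uptown→Loc5; Midtown→Loc2; Downtown→Loc1.
Only (Downtown, Loc1) has each player best-responding; Nash payoffs (6, 3).
North Co.'s commitment gain: 9 − 6 = 3.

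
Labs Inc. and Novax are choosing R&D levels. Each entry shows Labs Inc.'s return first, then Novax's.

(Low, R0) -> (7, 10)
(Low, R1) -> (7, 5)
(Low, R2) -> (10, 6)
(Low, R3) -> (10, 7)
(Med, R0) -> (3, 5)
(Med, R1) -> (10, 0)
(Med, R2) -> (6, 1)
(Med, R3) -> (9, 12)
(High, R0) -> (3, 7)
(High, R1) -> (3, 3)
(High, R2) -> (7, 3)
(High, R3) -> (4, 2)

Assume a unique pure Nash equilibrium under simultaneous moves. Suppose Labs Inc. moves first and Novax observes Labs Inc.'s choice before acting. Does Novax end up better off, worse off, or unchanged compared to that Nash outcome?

Backward induction with Labs Inc. moving first.
- Low: BR = R0, leader payoff 7.
- Med: BR = R3, leader payoff 9.
- High: BR = R0, leader payoff 3.
Among 7, 9, 3, the best is 9 at Med. Subgame-perfect outcome: (Med, R3) with payoffs (9, 12).
For the simultaneous game, intersect best replies.
Labs Inc.'s best replies: R0→Low; R1→Med; R2→Low; R3→Low.
Novax's best replies: Low→R0; Med→R3; High→R0.
Only (Low, R0) has each player best-responding; Nash payoffs (7, 10).
Novax earns 12 sequentially versus 10 at the Nash outcome: better off.

better off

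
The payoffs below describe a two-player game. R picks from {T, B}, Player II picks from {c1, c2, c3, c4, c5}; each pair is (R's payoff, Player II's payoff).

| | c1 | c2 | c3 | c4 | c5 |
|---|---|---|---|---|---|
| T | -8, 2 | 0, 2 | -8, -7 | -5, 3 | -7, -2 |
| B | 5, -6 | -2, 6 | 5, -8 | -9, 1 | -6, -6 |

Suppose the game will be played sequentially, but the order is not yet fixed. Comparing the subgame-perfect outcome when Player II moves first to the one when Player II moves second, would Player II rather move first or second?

second

If R leads: Player II's best replies are T→c4, B→c2; R's induced payoffs -5, -2; outcome (B, c2), payoffs (-2, 6).
If Player II leads: R's best replies are c1→B, c2→T, c3→B, c4→T, c5→B; Player II's induced payoffs -6, 2, -8, 3, -6; outcome (T, c4), payoffs (-5, 3).
Player II gets 3 moving first and 6 moving second, so Player II prefers to move second.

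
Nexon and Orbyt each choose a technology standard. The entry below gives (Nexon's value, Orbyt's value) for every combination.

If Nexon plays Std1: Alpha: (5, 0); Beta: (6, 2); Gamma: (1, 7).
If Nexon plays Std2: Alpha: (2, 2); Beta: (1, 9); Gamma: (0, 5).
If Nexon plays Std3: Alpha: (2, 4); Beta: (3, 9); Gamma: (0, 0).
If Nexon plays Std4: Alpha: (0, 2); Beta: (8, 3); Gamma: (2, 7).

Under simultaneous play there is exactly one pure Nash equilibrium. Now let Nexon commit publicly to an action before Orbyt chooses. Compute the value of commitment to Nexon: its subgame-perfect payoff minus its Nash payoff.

1

Work backward from Orbyt's decision.
- Std1: Orbyt compares 0, 2, 7 and picks Gamma; Nexon would get 1.
- Std2: Orbyt compares 2, 9, 5 and picks Beta; Nexon would get 1.
- Std3: Orbyt compares 4, 9, 0 and picks Beta; Nexon would get 3.
- Std4: Orbyt compares 2, 3, 7 and picks Gamma; Nexon would get 2.
Among 1, 1, 3, 2, the best is 3 at Std3. Subgame-perfect outcome: (Std3, Beta) with payoffs (3, 9).
For the simultaneous game, intersect best replies.
Nexon's best replies: Alpha→Std1; Beta→Std4; Gamma→Std4.
Orbyt's best replies: Std1→Gamma; Std2→Beta; Std3→Beta; Std4→Gamma.
Only (Std4, Gamma) has each player best-responding; Nash payoffs (2, 7).
Nexon's commitment gain: 3 − 2 = 1.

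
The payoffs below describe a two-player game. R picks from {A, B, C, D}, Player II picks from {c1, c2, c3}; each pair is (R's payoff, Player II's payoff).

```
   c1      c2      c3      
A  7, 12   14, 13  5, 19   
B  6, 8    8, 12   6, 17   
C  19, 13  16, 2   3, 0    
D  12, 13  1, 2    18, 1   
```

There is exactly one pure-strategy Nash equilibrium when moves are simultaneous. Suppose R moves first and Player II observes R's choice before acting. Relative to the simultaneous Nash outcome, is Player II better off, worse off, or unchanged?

Work backward from Player II's decision.
- A: BR = c3, leader payoff 5.
- B: BR = c3, leader payoff 6.
- C: BR = c1, leader payoff 19.
- D: BR = c1, leader payoff 12.
Among 5, 6, 19, 12, the best is 19 at C. Subgame-perfect outcome: (C, c1) with payoffs (19, 13).
Under simultaneous play:
R's best replies: c1→C; c2→C; c3→D.
Player II's best replies: A→c3; B→c3; C→c1; D→c1.
The unique mutual best reply is (C, c1), giving (19, 13).
Player II earns 13 sequentially versus 13 at the Nash outcome: unchanged.

unchanged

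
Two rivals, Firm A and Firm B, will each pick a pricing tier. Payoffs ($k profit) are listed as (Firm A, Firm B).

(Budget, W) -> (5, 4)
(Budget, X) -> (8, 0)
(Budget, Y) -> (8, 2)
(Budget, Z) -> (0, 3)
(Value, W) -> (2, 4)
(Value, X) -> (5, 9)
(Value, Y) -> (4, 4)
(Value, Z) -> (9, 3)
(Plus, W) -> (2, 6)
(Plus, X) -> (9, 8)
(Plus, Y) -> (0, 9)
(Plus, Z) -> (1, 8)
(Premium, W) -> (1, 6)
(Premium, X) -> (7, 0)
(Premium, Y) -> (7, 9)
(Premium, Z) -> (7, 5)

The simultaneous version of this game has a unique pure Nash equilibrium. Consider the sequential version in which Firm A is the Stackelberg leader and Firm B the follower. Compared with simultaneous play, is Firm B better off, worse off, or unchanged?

better off

Firm B best-responds to each possible Firm A move:
- Budget: Firm B compares 4, 0, 2, 3 and picks W; Firm A would get 5.
- Value: Firm B compares 4, 9, 4, 3 and picks X; Firm A would get 5.
- Plus: Firm B compares 6, 8, 9, 8 and picks Y; Firm A would get 0.
- Premium: Firm B compares 6, 0, 9, 5 and picks Y; Firm A would get 7.
Among 5, 5, 0, 7, the best is 7 at Premium. Subgame-perfect outcome: (Premium, Y) with payoffs (7, 9).
For the simultaneous game, intersect best replies.
Firm A's best replies: W→Budget; X→Plus; Y→Budget; Z→Value.
Firm B's best replies: Budget→W; Value→X; Plus→Y; Premium→Y.
The unique mutual best reply is (Budget, W), giving (5, 4).
Firm B earns 9 sequentially versus 4 at the Nash outcome: better off.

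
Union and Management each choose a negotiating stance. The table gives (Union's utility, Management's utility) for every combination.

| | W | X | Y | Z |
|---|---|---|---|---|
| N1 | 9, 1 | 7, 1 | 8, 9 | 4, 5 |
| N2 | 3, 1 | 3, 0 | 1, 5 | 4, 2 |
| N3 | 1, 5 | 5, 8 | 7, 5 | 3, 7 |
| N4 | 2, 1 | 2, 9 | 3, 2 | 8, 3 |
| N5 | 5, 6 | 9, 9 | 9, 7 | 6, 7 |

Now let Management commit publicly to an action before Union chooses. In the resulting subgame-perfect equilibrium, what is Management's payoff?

9

Union best-responds to each possible Management move:
- W: BR = N1, leader payoff 1.
- X: BR = N5, leader payoff 9.
- Y: BR = N5, leader payoff 7.
- Z: BR = N4, leader payoff 3.
Maximizing over 1, 9, 7, 3, Management chooses X. Subgame-perfect outcome: (N5, X) with payoffs (9, 9).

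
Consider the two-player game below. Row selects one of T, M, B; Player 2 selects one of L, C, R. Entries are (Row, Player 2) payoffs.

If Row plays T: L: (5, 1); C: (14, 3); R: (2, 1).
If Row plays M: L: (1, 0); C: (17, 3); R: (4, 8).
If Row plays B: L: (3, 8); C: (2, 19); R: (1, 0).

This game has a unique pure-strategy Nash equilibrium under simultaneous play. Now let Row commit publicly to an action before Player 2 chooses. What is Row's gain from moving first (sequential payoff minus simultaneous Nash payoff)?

10

Solve by backward induction (Row leads).
- T → Player 2 plays C (best of 1, 3, 1); Row gets 14.
- M → Player 2 plays R (best of 0, 3, 8); Row gets 4.
- B → Player 2 plays C (best of 8, 19, 0); Row gets 2.
Row's induced payoffs are 14, 4, 2, so Row commits to T. Subgame-perfect outcome: (T, C) with payoffs (14, 3).
Under simultaneous play:
Row's best replies: L→T; C→M; R→M.
Player 2's best replies: T→C; M→R; B→C.
Only (M, R) has each player best-responding; Nash payoffs (4, 8).
Row's commitment gain: 14 − 4 = 10.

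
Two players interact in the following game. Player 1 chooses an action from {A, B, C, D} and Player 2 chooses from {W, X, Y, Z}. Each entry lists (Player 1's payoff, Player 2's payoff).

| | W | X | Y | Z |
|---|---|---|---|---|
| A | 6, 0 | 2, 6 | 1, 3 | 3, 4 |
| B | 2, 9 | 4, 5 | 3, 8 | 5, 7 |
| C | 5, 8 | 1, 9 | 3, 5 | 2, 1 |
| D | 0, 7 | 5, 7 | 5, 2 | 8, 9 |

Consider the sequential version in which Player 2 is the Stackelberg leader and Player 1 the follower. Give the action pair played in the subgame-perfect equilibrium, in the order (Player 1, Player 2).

(D, Z)

Solve by backward induction (Player 2 leads).
- W: Player 1 compares 6, 2, 5, 0 and picks A; Player 2 would get 0.
- X: Player 1 compares 2, 4, 1, 5 and picks D; Player 2 would get 7.
- Y: Player 1 compares 1, 3, 3, 5 and picks D; Player 2 would get 2.
- Z: Player 1 compares 3, 5, 2, 8 and picks D; Player 2 would get 9.
Player 2's induced payoffs are 0, 7, 2, 9, so Player 2 commits to Z. Subgame-perfect outcome: (D, Z) with payoffs (8, 9).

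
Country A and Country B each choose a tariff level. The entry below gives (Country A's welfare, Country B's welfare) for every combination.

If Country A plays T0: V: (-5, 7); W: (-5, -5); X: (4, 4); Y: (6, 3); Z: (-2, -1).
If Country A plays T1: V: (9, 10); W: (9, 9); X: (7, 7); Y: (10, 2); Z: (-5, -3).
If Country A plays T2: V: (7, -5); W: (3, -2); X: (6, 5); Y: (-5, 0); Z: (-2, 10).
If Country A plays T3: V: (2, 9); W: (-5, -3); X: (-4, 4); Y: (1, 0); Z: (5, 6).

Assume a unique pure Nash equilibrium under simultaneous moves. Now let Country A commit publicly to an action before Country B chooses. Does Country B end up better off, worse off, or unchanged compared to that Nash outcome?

Backward induction with Country A moving first.
- T0: Country B compares 7, -5, 4, 3, -1 and picks V; Country A would get -5.
- T1: Country B compares 10, 9, 7, 2, -3 and picks V; Country A would get 9.
- T2: Country B compares -5, -2, 5, 0, 10 and picks Z; Country A would get -2.
- T3: Country B compares 9, -3, 4, 0, 6 and picks V; Country A would get 2.
Maximizing over -5, 9, -2, 2, Country A chooses T1. Subgame-perfect outcome: (T1, V) with payoffs (9, 10).
Under simultaneous play:
Country A's best replies: V→T1; W→T1; X→T1; Y→T1; Z→T3.
Country B's best replies: T0→V; T1→V; T2→Z; T3→V.
Only (T1, V) has each player best-responding; Nash payoffs (9, 10).
Country B earns 10 sequentially versus 10 at the Nash outcome: unchanged.

unchanged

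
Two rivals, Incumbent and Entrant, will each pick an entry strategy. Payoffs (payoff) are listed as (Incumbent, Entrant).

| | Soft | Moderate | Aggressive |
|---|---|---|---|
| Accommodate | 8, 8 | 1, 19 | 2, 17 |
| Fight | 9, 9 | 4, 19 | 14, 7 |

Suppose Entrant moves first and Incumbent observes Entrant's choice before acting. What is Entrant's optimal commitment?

Incumbent best-responds to each possible Entrant move:
- Soft → Incumbent plays Fight (best of 8, 9); Entrant gets 9.
- Moderate → Incumbent plays Fight (best of 1, 4); Entrant gets 19.
- Aggressive → Incumbent plays Fight (best of 2, 14); Entrant gets 7.
Maximizing over 9, 19, 7, Entrant chooses Moderate. Subgame-perfect outcome: (Fight, Moderate) with payoffs (4, 19).

Moderate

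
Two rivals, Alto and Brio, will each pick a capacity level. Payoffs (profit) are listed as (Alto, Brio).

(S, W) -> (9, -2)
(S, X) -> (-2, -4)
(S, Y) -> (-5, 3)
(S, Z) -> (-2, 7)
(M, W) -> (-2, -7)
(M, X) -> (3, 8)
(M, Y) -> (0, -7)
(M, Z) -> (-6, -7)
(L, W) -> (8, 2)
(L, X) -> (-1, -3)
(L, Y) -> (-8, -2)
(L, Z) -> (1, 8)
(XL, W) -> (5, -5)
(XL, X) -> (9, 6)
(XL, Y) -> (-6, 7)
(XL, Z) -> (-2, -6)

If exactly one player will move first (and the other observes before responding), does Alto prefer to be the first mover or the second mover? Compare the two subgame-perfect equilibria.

first

If Alto leads: Brio's best replies are S→Z, M→X, L→Z, XL→Y; Alto's induced payoffs -2, 3, 1, -6; outcome (M, X), payoffs (3, 8).
If Brio leads: Alto's best replies are W→S, X→XL, Y→M, Z→L; Brio's induced payoffs -2, 6, -7, 8; outcome (L, Z), payoffs (1, 8).
Alto gets 3 moving first and 1 moving second, so Alto prefers to move first.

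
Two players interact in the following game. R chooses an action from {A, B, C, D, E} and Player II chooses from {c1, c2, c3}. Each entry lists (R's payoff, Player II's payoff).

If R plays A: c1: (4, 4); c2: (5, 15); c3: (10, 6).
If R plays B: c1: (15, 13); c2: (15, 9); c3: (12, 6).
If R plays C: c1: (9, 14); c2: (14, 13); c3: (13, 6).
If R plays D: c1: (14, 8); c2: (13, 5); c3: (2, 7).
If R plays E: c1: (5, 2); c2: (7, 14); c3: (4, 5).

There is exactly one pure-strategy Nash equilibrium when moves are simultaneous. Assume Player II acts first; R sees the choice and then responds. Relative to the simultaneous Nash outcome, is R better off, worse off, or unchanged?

unchanged

R best-responds to each possible Player II move:
- c1: R compares 4, 15, 9, 14, 5 and picks B; Player II would get 13.
- c2: R compares 5, 15, 14, 13, 7 and picks B; Player II would get 9.
- c3: R compares 10, 12, 13, 2, 4 and picks C; Player II would get 6.
Maximizing over 13, 9, 6, Player II chooses c1. Subgame-perfect outcome: (B, c1) with payoffs (15, 13).
Under simultaneous play:
R's best replies: c1→B; c2→B; c3→C.
Player II's best replies: A→c2; B→c1; C→c1; D→c1; E→c2.
Only (B, c1) has each player best-responding; Nash payoffs (15, 13).
R earns 15 sequentially versus 15 at the Nash outcome: unchanged.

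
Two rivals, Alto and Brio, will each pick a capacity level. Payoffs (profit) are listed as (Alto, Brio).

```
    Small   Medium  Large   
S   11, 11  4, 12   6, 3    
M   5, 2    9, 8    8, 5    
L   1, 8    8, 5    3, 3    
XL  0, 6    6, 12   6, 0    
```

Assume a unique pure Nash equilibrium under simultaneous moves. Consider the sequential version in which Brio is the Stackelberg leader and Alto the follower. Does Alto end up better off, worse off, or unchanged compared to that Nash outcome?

Backward induction with Brio moving first.
- Small: BR = S, leader payoff 11.
- Medium: BR = M, leader payoff 8.
- Large: BR = M, leader payoff 5.
Among 11, 8, 5, the best is 11 at Small. Subgame-perfect outcome: (S, Small) with payoffs (11, 11).
Under simultaneous play:
Alto's best replies: Small→S; Medium→M; Large→M.
Brio's best replies: S→Medium; M→Medium; L→Small; XL→Medium.
The unique mutual best reply is (M, Medium), giving (9, 8).
Alto earns 11 sequentially versus 9 at the Nash outcome: better off.

better off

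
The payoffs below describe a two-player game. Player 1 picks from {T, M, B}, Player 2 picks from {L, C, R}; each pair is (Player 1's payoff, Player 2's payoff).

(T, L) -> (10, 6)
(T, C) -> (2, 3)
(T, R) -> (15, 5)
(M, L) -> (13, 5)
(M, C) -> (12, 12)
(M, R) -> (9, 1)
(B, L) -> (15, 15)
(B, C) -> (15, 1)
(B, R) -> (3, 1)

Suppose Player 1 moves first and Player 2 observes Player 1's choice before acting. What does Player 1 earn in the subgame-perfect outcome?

Solve by backward induction (Player 1 leads).
- T: BR = L, leader payoff 10.
- M: BR = C, leader payoff 12.
- B: BR = L, leader payoff 15.
Player 1's induced payoffs are 10, 12, 15, so Player 1 commits to B. Subgame-perfect outcome: (B, L) with payoffs (15, 15).

15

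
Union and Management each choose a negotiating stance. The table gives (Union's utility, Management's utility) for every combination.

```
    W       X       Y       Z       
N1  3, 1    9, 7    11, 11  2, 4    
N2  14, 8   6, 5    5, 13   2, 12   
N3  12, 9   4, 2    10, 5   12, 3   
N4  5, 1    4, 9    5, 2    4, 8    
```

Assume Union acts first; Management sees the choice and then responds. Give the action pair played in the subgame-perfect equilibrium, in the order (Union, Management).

(N3, W)

Solve by backward induction (Union leads).
- N1: BR = Y, leader payoff 11.
- N2: BR = Y, leader payoff 5.
- N3: BR = W, leader payoff 12.
- N4: BR = X, leader payoff 4.
Maximizing over 11, 5, 12, 4, Union chooses N3. Subgame-perfect outcome: (N3, W) with payoffs (12, 9).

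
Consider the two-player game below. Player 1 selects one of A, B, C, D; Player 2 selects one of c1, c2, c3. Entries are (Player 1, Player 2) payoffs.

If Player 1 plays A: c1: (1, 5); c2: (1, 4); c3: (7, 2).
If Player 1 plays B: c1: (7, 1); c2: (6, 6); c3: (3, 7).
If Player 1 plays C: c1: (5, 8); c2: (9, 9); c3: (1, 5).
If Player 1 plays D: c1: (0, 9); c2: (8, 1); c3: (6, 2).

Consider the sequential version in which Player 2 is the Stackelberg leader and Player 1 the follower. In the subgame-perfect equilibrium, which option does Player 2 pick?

Work backward from Player 1's decision.
- c1 → Player 1 plays B (best of 1, 7, 5, 0); Player 2 gets 1.
- c2 → Player 1 plays C (best of 1, 6, 9, 8); Player 2 gets 9.
- c3 → Player 1 plays A (best of 7, 3, 1, 6); Player 2 gets 2.
Maximizing over 1, 9, 2, Player 2 chooses c2. Subgame-perfect outcome: (C, c2) with payoffs (9, 9).

c2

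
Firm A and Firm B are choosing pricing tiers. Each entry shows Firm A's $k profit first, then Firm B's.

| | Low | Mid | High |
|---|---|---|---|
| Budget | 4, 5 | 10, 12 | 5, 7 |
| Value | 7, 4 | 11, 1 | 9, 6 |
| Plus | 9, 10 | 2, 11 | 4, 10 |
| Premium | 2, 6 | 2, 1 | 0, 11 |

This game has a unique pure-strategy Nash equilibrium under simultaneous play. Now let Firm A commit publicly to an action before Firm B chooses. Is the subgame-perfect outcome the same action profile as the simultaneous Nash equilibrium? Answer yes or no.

no

Work backward from Firm B's decision.
- Budget → Firm B plays Mid (best of 5, 12, 7); Firm A gets 10.
- Value → Firm B plays High (best of 4, 1, 6); Firm A gets 9.
- Plus → Firm B plays Mid (best of 10, 11, 10); Firm A gets 2.
- Premium → Firm B plays High (best of 6, 1, 11); Firm A gets 0.
Maximizing over 10, 9, 2, 0, Firm A chooses Budget. Subgame-perfect outcome: (Budget, Mid) with payoffs (10, 12).
Now find the simultaneous Nash equilibrium.
Firm A's best replies: Low→Plus; Mid→Value; High→Value.
Firm B's best replies: Budget→Mid; Value→High; Plus→Mid; Premium→High.
Only (Value, High) has each player best-responding; Nash payoffs (9, 6).
Sequential outcome (Budget, Mid) differs from the Nash profile (Value, High).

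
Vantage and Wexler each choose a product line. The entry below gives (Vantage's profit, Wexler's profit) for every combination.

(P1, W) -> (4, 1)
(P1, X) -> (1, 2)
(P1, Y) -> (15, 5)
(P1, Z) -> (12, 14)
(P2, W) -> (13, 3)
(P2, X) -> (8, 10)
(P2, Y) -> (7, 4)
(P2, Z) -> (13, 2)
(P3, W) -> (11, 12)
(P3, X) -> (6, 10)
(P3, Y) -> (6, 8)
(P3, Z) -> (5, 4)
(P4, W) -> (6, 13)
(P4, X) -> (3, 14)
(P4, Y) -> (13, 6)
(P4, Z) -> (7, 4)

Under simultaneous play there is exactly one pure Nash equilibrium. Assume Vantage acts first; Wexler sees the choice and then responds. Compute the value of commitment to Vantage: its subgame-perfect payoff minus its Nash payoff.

Solve by backward induction (Vantage leads).
- P1 → Wexler plays Z (best of 1, 2, 5, 14); Vantage gets 12.
- P2 → Wexler plays X (best of 3, 10, 4, 2); Vantage gets 8.
- P3 → Wexler plays W (best of 12, 10, 8, 4); Vantage gets 11.
- P4 → Wexler plays X (best of 13, 14, 6, 4); Vantage gets 3.
Among 12, 8, 11, 3, the best is 12 at P1. Subgame-perfect outcome: (P1, Z) with payoffs (12, 14).
Now find the simultaneous Nash equilibrium.
Vantage's best replies: W→P2; X→P2; Y→P1; Z→P2.
Wexler's best replies: P1→Z; P2→X; P3→W; P4→X.
The unique mutual best reply is (P2, X), giving (8, 10).
Vantage's commitment gain: 12 − 8 = 4.

4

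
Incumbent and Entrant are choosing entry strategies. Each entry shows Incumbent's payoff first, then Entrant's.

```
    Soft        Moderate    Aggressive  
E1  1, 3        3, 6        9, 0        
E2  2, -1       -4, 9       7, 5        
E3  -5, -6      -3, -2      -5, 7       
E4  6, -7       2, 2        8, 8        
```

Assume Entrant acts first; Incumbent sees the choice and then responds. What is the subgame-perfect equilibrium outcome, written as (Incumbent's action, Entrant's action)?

Solve by backward induction (Entrant leads).
- Soft → Incumbent plays E4 (best of 1, 2, -5, 6); Entrant gets -7.
- Moderate → Incumbent plays E1 (best of 3, -4, -3, 2); Entrant gets 6.
- Aggressive → Incumbent plays E1 (best of 9, 7, -5, 8); Entrant gets 0.
Among -7, 6, 0, the best is 6 at Moderate. Subgame-perfect outcome: (E1, Moderate) with payoffs (3, 6).

(E1, Moderate)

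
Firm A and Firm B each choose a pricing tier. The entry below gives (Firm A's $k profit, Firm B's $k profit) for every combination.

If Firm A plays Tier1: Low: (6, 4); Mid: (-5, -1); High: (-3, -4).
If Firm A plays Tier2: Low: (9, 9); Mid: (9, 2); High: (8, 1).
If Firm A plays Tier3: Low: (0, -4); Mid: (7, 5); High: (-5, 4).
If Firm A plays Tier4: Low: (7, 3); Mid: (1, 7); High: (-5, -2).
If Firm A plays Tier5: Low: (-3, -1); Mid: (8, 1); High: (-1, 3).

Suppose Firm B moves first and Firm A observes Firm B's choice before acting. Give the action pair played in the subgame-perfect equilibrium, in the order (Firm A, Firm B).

Work backward from Firm A's decision.
- Low → Firm A plays Tier2 (best of 6, 9, 0, 7, -3); Firm B gets 9.
- Mid → Firm A plays Tier2 (best of -5, 9, 7, 1, 8); Firm B gets 2.
- High → Firm A plays Tier2 (best of -3, 8, -5, -5, -1); Firm B gets 1.
Among 9, 2, 1, the best is 9 at Low. Subgame-perfect outcome: (Tier2, Low) with payoffs (9, 9).

(Tier2, Low)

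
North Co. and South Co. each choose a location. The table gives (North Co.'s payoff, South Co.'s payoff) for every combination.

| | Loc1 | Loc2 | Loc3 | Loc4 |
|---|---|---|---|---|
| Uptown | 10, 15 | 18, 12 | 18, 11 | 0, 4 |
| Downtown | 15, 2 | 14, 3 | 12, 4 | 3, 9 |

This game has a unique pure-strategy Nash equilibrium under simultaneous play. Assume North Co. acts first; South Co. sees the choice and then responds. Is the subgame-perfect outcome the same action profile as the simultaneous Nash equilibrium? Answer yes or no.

Work backward from South Co.'s decision.
- Uptown: South Co. compares 15, 12, 11, 4 and picks Loc1; North Co. would get 10.
- Downtown: South Co. compares 2, 3, 4, 9 and picks Loc4; North Co. would get 3.
North Co.'s induced payoffs are 10, 3, so North Co. commits to Uptown. Subgame-perfect outcome: (Uptown, Loc1) with payoffs (10, 15).
Now find the simultaneous Nash equilibrium.
North Co.'s best replies: Loc1→Downtown; Loc2→Uptown; Loc3→Uptown; Loc4→Downtown.
South Co.'s best replies: Uptown→Loc1; Downtown→Loc4.
Only (Downtown, Loc4) has each player best-responding; Nash payoffs (3, 9).
Sequential outcome (Uptown, Loc1) differs from the Nash profile (Downtown, Loc4).

no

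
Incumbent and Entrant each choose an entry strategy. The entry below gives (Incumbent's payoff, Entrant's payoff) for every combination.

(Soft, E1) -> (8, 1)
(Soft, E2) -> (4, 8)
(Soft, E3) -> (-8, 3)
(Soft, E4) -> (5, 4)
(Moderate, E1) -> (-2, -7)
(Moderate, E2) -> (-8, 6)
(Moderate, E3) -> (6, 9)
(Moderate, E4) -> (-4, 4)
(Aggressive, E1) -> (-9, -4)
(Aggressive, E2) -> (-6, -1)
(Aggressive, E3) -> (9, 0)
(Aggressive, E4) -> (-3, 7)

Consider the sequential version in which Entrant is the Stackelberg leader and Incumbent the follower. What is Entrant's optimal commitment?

Incumbent best-responds to each possible Entrant move:
- E1 → Incumbent plays Soft (best of 8, -2, -9); Entrant gets 1.
- E2 → Incumbent plays Soft (best of 4, -8, -6); Entrant gets 8.
- E3 → Incumbent plays Aggressive (best of -8, 6, 9); Entrant gets 0.
- E4 → Incumbent plays Soft (best of 5, -4, -3); Entrant gets 4.
Maximizing over 1, 8, 0, 4, Entrant chooses E2. Subgame-perfect outcome: (Soft, E2) with payoffs (4, 8).

E2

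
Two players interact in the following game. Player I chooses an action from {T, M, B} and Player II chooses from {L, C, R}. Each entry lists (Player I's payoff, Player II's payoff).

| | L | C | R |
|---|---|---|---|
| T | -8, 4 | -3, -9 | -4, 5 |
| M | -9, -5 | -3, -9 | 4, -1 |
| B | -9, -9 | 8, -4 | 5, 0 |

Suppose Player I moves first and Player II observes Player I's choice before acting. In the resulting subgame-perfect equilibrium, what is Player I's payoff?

5

Work backward from Player II's decision.
- T → Player II plays R (best of 4, -9, 5); Player I gets -4.
- M → Player II plays R (best of -5, -9, -1); Player I gets 4.
- B → Player II plays R (best of -9, -4, 0); Player I gets 5.
Player I's induced payoffs are -4, 4, 5, so Player I commits to B. Subgame-perfect outcome: (B, R) with payoffs (5, 0).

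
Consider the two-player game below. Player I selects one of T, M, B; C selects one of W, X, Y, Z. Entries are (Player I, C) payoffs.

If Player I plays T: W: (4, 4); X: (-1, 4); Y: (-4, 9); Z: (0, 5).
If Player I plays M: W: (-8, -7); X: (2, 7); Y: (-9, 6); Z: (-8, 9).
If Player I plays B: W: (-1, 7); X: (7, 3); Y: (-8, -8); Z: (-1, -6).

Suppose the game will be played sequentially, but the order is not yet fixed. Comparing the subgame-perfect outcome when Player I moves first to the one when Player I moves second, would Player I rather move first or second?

If Player I leads: C's best replies are T→Y, M→Z, B→W; Player I's induced payoffs -4, -8, -1; outcome (B, W), payoffs (-1, 7).
If C leads: Player I's best replies are W→T, X→B, Y→T, Z→T; C's induced payoffs 4, 3, 9, 5; outcome (T, Y), payoffs (-4, 9).
Player I gets -1 moving first and -4 moving second, so Player I prefers to move first.

first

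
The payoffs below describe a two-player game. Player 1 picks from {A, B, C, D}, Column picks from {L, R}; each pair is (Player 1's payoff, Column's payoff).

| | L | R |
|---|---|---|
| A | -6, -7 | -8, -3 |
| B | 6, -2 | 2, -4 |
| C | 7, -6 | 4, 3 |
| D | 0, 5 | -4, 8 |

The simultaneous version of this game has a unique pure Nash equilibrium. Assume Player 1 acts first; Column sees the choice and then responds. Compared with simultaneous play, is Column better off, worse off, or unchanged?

worse off

Column best-responds to each possible Player 1 move:
- A: Column compares -7, -3 and picks R; Player 1 would get -8.
- B: Column compares -2, -4 and picks L; Player 1 would get 6.
- C: Column compares -6, 3 and picks R; Player 1 would get 4.
- D: Column compares 5, 8 and picks R; Player 1 would get -4.
Maximizing over -8, 6, 4, -4, Player 1 chooses B. Subgame-perfect outcome: (B, L) with payoffs (6, -2).
Now find the simultaneous Nash equilibrium.
Player 1's best replies: L→C; R→C.
Column's best replies: A→R; B→L; C→R; D→R.
The unique mutual best reply is (C, R), giving (4, 3).
Column earns -2 sequentially versus 3 at the Nash outcome: worse off.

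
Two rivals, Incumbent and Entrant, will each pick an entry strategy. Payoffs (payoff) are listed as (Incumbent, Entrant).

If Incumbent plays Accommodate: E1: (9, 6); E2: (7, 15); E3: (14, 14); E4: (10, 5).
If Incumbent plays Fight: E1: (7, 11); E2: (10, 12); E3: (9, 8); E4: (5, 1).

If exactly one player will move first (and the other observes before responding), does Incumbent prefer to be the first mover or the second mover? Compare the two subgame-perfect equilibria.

second

If Incumbent leads: Entrant's best replies are Accommodate→E2, Fight→E2; Incumbent's induced payoffs 7, 10; outcome (Fight, E2), payoffs (10, 12).
If Entrant leads: Incumbent's best replies are E1→Accommodate, E2→Fight, E3→Accommodate, E4→Accommodate; Entrant's induced payoffs 6, 12, 14, 5; outcome (Accommodate, E3), payoffs (14, 14).
Incumbent gets 10 moving first and 14 moving second, so Incumbent prefers to move second.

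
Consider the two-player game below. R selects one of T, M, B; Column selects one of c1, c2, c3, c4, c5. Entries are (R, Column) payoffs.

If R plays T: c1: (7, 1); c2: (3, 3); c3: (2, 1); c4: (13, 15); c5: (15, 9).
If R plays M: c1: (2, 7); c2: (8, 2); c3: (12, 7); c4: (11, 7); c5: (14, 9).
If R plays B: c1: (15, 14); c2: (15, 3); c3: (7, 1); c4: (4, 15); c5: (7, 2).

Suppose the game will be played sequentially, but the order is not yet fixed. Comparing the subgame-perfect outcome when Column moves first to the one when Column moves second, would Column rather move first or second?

If R leads: Column's best replies are T→c4, M→c5, B→c4; R's induced payoffs 13, 14, 4; outcome (M, c5), payoffs (14, 9).
If Column leads: R's best replies are c1→B, c2→B, c3→M, c4→T, c5→T; Column's induced payoffs 14, 3, 7, 15, 9; outcome (T, c4), payoffs (13, 15).
Column gets 15 moving first and 9 moving second, so Column prefers to move first.

first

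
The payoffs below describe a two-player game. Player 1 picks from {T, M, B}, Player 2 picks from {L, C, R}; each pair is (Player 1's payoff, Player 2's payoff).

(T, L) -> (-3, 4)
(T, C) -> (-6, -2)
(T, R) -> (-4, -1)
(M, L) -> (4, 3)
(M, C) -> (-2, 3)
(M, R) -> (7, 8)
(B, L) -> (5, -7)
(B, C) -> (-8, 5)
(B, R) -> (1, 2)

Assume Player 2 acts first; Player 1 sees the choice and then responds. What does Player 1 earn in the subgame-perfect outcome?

Player 1 best-responds to each possible Player 2 move:
- L → Player 1 plays B (best of -3, 4, 5); Player 2 gets -7.
- C → Player 1 plays M (best of -6, -2, -8); Player 2 gets 3.
- R → Player 1 plays M (best of -4, 7, 1); Player 2 gets 8.
Among -7, 3, 8, the best is 8 at R. Subgame-perfect outcome: (M, R) with payoffs (7, 8).

7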